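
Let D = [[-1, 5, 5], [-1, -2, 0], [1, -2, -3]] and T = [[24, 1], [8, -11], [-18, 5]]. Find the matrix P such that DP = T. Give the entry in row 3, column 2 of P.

D is on the left of P, so left-multiply by D⁻¹: P = D⁻¹T.
det D = -1, so D⁻¹ = [[-6, -5, -10], [3, 2, 5], [-4, -3, -7]].
P = D⁻¹T = [[-6, -5, -10], [3, 2, 5], [-4, -3, -7]] · [[24, 1], [8, -11], [-18, 5]] = [[-4, -1], [-2, 6], [6, -6]].

-6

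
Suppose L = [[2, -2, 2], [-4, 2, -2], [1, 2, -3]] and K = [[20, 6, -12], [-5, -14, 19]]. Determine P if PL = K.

Since L sits to the right of P, P = KL⁻¹.
det L = 4; the adjugate gives L⁻¹ = [[-1/2, -1/2, 0], [-7/2, -2, -1], [-5/2, -3/2, -1]].
P = KL⁻¹ = [[20, 6, -12], [-5, -14, 19]] · [[-1/2, -1/2, 0], [-7/2, -2, -1], [-5/2, -3/2, -1]] = [[-1, -4, 6], [4, 2, -5]].

P = [[-1, -4, 6], [4, 2, -5]]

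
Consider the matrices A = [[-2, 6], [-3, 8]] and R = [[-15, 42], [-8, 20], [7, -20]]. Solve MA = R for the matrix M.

Right-multiplying both sides by A⁻¹ gives M = RA⁻¹.
A has determinant 2; A⁻¹ = [[4, -3], [3/2, -1]].
M = RA⁻¹ = [[-15, 42], [-8, 20], [7, -20]] · [[4, -3], [3/2, -1]] = [[3, 3], [-2, 4], [-2, -1]].

M = [[3, 3], [-2, 4], [-2, -1]]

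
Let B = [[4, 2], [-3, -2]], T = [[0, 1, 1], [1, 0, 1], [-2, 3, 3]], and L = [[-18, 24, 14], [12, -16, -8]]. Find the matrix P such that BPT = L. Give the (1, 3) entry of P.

P = B⁻¹LT⁻¹ (apply B⁻¹ on the left and T⁻¹ on the right).
det B = -2; the adjugate gives B⁻¹ = [[1, 1], [-3/2, -2]].
det T = -2; the adjugate gives T⁻¹ = [[3/2, 0, -1/2], [5/2, -1, -1/2], [-3/2, 1, 1/2]].
B⁻¹L = [[-6, 8, 6], [3, -4, -5]].
P = (B⁻¹L)T⁻¹ = [[2, -2, 2], [2, -1, -2]].

2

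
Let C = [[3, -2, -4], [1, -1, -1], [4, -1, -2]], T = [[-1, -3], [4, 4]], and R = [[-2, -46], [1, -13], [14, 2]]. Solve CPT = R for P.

P = C⁻¹RT⁻¹ (apply C⁻¹ on the left and T⁻¹ on the right).
det C = -5; the adjugate gives C⁻¹ = [[-1/5, 0, 2/5], [2/5, -2, 1/5], [-3/5, 1, 1/5]].
T has determinant 8; T⁻¹ = [[1/2, 3/8], [-1/2, -1/8]].
C⁻¹R = [[6, 10], [0, 8], [5, 15]].
P = (C⁻¹R)T⁻¹ = [[-2, 1], [-4, -1], [-5, 0]].

P = [[-2, 1], [-4, -1], [-5, 0]]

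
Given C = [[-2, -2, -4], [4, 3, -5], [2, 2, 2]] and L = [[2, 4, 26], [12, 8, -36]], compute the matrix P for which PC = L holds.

Right-multiplying both sides by C⁻¹ gives P = LC⁻¹.
det C = -4; the adjugate gives C⁻¹ = [[-4, 1, -11/2], [9/2, -1, 13/2], [-1/2, 0, -1/2]].
P = LC⁻¹ = [[2, 4, 26], [12, 8, -36]] · [[-4, 1, -11/2], [9/2, -1, 13/2], [-1/2, 0, -1/2]] = [[-3, -2, 2], [6, 4, 4]].

P = [[-3, -2, 2], [6, 4, 4]]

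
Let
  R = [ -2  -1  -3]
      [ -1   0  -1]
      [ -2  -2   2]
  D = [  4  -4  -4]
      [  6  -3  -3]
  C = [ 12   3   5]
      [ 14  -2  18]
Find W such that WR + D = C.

W = [[-5, 4, -1], [-5, -2, 2]]

WR = C − D = [[8, 7, 9], [8, 1, 21]].
Right-multiplying both sides by R⁻¹ gives W = (C − D)R⁻¹.
R has determinant -6; R⁻¹ = [[1/3, -4/3, -1/6], [-2/3, 5/3, -1/6], [-1/3, 1/3, 1/6]].
W = (C − D)R⁻¹ = [[-5, 4, -1], [-5, -2, 2]].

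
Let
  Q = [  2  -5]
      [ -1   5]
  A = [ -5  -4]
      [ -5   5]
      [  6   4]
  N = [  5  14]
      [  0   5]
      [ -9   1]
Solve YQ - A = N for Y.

YQ = N + A = [[0, 10], [-5, 10], [-3, 5]].
Since Q sits to the right of Y, Y = (N + A)Q⁻¹.
Q has determinant 5; Q⁻¹ = [[1, 1], [1/5, 2/5]].
Y = (N + A)Q⁻¹ = [[2, 4], [-3, -1], [-2, -1]].

Y = [[2, 4], [-3, -1], [-2, -1]]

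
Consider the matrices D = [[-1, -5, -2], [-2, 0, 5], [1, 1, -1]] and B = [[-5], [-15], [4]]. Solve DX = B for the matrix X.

X = [[-5], [4], [-5]]

D is on the left of X, so left-multiply by D⁻¹: X = D⁻¹B.
det D = -6; the adjugate gives D⁻¹ = [[5/6, 7/6, 25/6], [-1/2, -1/2, -3/2], [1/3, 2/3, 5/3]].
X = D⁻¹B = [[5/6, 7/6, 25/6], [-1/2, -1/2, -3/2], [1/3, 2/3, 5/3]] · [[-5], [-15], [4]] = [[-5], [4], [-5]].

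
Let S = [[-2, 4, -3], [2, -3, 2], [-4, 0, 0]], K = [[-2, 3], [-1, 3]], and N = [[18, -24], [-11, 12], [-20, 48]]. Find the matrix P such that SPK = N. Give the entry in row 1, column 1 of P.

-1

Left-multiply by S⁻¹ and right-multiply by K⁻¹: P = S⁻¹NK⁻¹.
det S = 4; the adjugate gives S⁻¹ = [[0, 0, -1/4], [-2, -3, -1/2], [-3, -4, -1/2]].
K has determinant -3; K⁻¹ = [[-1, 1], [-1/3, 2/3]].
S⁻¹N = [[5, -12], [7, -12], [0, 0]].
P = (S⁻¹N)K⁻¹ = [[-1, -3], [-3, -1], [0, 0]].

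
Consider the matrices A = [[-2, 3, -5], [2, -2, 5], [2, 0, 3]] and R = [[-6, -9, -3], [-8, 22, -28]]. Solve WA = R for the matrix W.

Right-multiplying both sides by A⁻¹ gives W = RA⁻¹.
A has determinant 4; A⁻¹ = [[-3/2, -9/4, 5/4], [1, 1, 0], [1, 3/2, -1/2]].
W = RA⁻¹ = [[-6, -9, -3], [-8, 22, -28]] · [[-3/2, -9/4, 5/4], [1, 1, 0], [1, 3/2, -1/2]] = [[-3, 0, -6], [6, -2, 4]].

W = [[-3, 0, -6], [6, -2, 4]]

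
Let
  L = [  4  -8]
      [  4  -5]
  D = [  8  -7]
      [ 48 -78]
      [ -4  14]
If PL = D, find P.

Since L sits to the right of P, P = DL⁻¹.
det L = 12, so L⁻¹ = [[-5/12, 2/3], [-1/3, 1/3]].
P = DL⁻¹ = [[8, -7], [48, -78], [-4, 14]] · [[-5/12, 2/3], [-1/3, 1/3]] = [[-1, 3], [6, 6], [-3, 2]].

P = [[-1, 3], [6, 6], [-3, 2]]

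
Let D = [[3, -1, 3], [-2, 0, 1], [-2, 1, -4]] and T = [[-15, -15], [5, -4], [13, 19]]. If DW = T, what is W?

W = [[-3, 0], [3, 3], [-1, -4]]

D is on the left of W, so left-multiply by D⁻¹: W = D⁻¹T.
det D = 1, so D⁻¹ = [[-1, -1, -1], [-10, -6, -9], [-2, -1, -2]].
W = D⁻¹T = [[-1, -1, -1], [-10, -6, -9], [-2, -1, -2]] · [[-15, -15], [5, -4], [13, 19]] = [[-3, 0], [3, 3], [-1, -4]].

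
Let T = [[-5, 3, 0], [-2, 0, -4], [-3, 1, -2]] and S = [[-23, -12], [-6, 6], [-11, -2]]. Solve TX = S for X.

Since T multiplies X on the left, X = T⁻¹S.
det T = 4, so T⁻¹ = [[1, 3/2, -3], [2, 5/2, -5], [-1/2, -1, 3/2]].
X = T⁻¹S = [[1, 3/2, -3], [2, 5/2, -5], [-1/2, -1, 3/2]] · [[-23, -12], [-6, 6], [-11, -2]] = [[1, 3], [-6, 1], [1, -3]].

X = [[1, 3], [-6, 1], [1, -3]]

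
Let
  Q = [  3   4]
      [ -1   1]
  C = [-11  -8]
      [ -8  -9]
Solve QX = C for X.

Left-multiplying both sides by Q⁻¹ gives X = Q⁻¹C.
det Q = 7; the adjugate gives Q⁻¹ = [[1/7, -4/7], [1/7, 3/7]].
X = Q⁻¹C = [[1/7, -4/7], [1/7, 3/7]] · [[-11, -8], [-8, -9]] = [[3, 4], [-5, -5]].

X = [[3, 4], [-5, -5]]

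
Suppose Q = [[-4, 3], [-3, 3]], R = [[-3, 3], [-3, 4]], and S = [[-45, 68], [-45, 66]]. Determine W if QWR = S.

Left-multiply by Q⁻¹ and right-multiply by R⁻¹: W = Q⁻¹SR⁻¹.
Q has determinant -3; Q⁻¹ = [[-1, 1], [-1, 4/3]].
det R = -3, so R⁻¹ = [[-4/3, 1], [-1, 1]].
Q⁻¹S = [[0, -2], [-15, 20]].
W = (Q⁻¹S)R⁻¹ = [[2, -2], [0, 5]].

W = [[2, -2], [0, 5]]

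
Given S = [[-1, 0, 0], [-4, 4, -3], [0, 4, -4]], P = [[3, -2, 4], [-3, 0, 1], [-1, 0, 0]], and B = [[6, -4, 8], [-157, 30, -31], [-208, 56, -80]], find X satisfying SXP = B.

X = [[-2, 0, 0], [-2, 5, 4], [5, -3, -3]]

Isolating X: multiply by S⁻¹ from the left and P⁻¹ from the right, so X = S⁻¹BP⁻¹.
S has determinant 4; S⁻¹ = [[-1, 0, 0], [-4, 1, -3/4], [-4, 1, -1]].
P has determinant 2; P⁻¹ = [[0, 0, -1], [-1/2, 2, -15/2], [0, 1, -3]].
S⁻¹B = [[-6, 4, -8], [-25, 4, -3], [27, -10, 17]].
X = (S⁻¹B)P⁻¹ = [[-2, 0, 0], [-2, 5, 4], [5, -3, -3]].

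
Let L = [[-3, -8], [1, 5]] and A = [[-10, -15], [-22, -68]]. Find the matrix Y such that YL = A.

Since L sits to the right of Y, Y = AL⁻¹.
det L = -7; the adjugate gives L⁻¹ = [[-5/7, -8/7], [1/7, 3/7]].
Y = AL⁻¹ = [[-10, -15], [-22, -68]] · [[-5/7, -8/7], [1/7, 3/7]] = [[5, 5], [6, -4]].

Y = [[5, 5], [6, -4]]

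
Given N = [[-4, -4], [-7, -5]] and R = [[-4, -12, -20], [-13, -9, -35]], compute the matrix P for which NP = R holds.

P = [[4, -3, 5], [-3, 6, 0]]

Left-multiplying both sides by N⁻¹ gives P = N⁻¹R.
N has determinant -8; N⁻¹ = [[5/8, -1/2], [-7/8, 1/2]].
P = N⁻¹R = [[5/8, -1/2], [-7/8, 1/2]] · [[-4, -12, -20], [-13, -9, -35]] = [[4, -3, 5], [-3, 6, 0]].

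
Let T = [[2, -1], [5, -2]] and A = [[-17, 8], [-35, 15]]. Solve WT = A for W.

W = [[-6, -1], [-5, -5]]

T is on the right of W, so right-multiply by T⁻¹: W = AT⁻¹.
T has determinant 1; T⁻¹ = [[-2, 1], [-5, 2]].
W = AT⁻¹ = [[-17, 8], [-35, 15]] · [[-2, 1], [-5, 2]] = [[-6, -1], [-5, -5]].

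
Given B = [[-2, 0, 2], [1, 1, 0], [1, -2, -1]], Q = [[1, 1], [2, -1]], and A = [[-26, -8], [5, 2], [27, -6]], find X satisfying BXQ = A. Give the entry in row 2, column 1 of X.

1

X = B⁻¹AQ⁻¹ (apply B⁻¹ on the left and Q⁻¹ on the right).
B has determinant -4; B⁻¹ = [[1/4, 1, 1/2], [-1/4, 0, -1/2], [3/4, 1, 1/2]].
Q has determinant -3; Q⁻¹ = [[1/3, 1/3], [2/3, -1/3]].
B⁻¹A = [[12, -3], [-7, 5], [-1, -7]].
X = (B⁻¹A)Q⁻¹ = [[2, 5], [1, -4], [-5, 2]].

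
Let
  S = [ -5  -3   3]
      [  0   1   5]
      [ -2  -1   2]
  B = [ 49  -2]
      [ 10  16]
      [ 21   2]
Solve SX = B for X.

Since S multiplies X on the left, X = S⁻¹B.
det S = 1; the adjugate gives S⁻¹ = [[7, 3, -18], [-10, -4, 25], [2, 1, -5]].
X = S⁻¹B = [[7, 3, -18], [-10, -4, 25], [2, 1, -5]] · [[49, -2], [10, 16], [21, 2]] = [[-5, -2], [-5, 6], [3, 2]].

X = [[-5, -2], [-5, 6], [3, 2]]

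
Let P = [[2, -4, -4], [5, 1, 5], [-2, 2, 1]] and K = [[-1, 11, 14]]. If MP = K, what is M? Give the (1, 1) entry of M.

-2

Since P sits to the right of M, M = KP⁻¹.
det P = -6, so P⁻¹ = [[3/2, 2/3, 8/3], [5/2, 1, 5], [-2, -2/3, -11/3]].
M = KP⁻¹ = [[-1, 11, 14]] · [[3/2, 2/3, 8/3], [5/2, 1, 5], [-2, -2/3, -11/3]] = [[-2, 1, 1]].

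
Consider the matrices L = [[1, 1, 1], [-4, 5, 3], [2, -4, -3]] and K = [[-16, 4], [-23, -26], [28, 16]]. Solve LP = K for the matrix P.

Left-multiplying both sides by L⁻¹ gives P = L⁻¹K.
L has determinant -3; L⁻¹ = [[1, 1/3, 2/3], [2, 5/3, 7/3], [-2, -2, -3]].
P = L⁻¹K = [[1, 1/3, 2/3], [2, 5/3, 7/3], [-2, -2, -3]] · [[-16, 4], [-23, -26], [28, 16]] = [[-5, 6], [-5, 2], [-6, -4]].

P = [[-5, 6], [-5, 2], [-6, -4]]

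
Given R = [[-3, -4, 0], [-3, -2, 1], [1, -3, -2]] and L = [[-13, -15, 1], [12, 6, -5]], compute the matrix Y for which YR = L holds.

Since R sits to the right of Y, Y = LR⁻¹.
det R = -1; the adjugate gives R⁻¹ = [[-7, 8, 4], [5, -6, -3], [-11, 13, 6]].
Y = LR⁻¹ = [[-13, -15, 1], [12, 6, -5]] · [[-7, 8, 4], [5, -6, -3], [-11, 13, 6]] = [[5, -1, -1], [1, -5, 0]].

Y = [[5, -1, -1], [1, -5, 0]]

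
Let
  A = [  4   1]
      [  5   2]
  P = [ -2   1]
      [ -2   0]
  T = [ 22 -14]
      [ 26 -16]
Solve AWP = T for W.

W = [[-4, 1], [2, -1]]

W = A⁻¹TP⁻¹ (apply A⁻¹ on the left and P⁻¹ on the right).
A has determinant 3; A⁻¹ = [[2/3, -1/3], [-5/3, 4/3]].
det P = 2, so P⁻¹ = [[0, -1/2], [1, -1]].
A⁻¹T = [[6, -4], [-2, 2]].
W = (A⁻¹T)P⁻¹ = [[-4, 1], [2, -1]].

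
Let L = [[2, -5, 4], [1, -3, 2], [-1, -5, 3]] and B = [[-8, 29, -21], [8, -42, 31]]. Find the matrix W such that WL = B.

W = [[-3, -3, -1], [6, -1, 3]]

L is on the right of W, so right-multiply by L⁻¹: W = BL⁻¹.
det L = -5; the adjugate gives L⁻¹ = [[-1/5, 1, -2/5], [1, -2, 0], [8/5, -3, 1/5]].
W = BL⁻¹ = [[-8, 29, -21], [8, -42, 31]] · [[-1/5, 1, -2/5], [1, -2, 0], [8/5, -3, 1/5]] = [[-3, -3, -1], [6, -1, 3]].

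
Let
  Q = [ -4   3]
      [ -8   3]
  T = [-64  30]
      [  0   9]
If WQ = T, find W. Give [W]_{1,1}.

4

Q is on the right of W, so right-multiply by Q⁻¹: W = TQ⁻¹.
det Q = 12; the adjugate gives Q⁻¹ = [[1/4, -1/4], [2/3, -1/3]].
W = TQ⁻¹ = [[-64, 30], [0, 9]] · [[1/4, -1/4], [2/3, -1/3]] = [[4, 6], [6, -3]].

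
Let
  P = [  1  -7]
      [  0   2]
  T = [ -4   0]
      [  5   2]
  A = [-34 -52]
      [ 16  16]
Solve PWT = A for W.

W = [[-3, 2], [3, 4]]

W = P⁻¹AT⁻¹ (apply P⁻¹ on the left and T⁻¹ on the right).
det P = 2; the adjugate gives P⁻¹ = [[1, 7/2], [0, 1/2]].
det T = -8; the adjugate gives T⁻¹ = [[-1/4, 0], [5/8, 1/2]].
P⁻¹A = [[22, 4], [8, 8]].
W = (P⁻¹A)T⁻¹ = [[-3, 2], [3, 4]].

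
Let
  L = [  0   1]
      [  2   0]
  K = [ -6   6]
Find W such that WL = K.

W = [[6, -3]]

Since L sits to the right of W, W = KL⁻¹.
L has determinant -2; L⁻¹ = [[0, 1/2], [1, 0]].
W = KL⁻¹ = [[-6, 6]] · [[0, 1/2], [1, 0]] = [[6, -3]].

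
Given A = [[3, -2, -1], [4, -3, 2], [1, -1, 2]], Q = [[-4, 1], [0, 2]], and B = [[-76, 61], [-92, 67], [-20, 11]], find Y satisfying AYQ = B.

Y = [[4, 5], [-3, -2], [-1, -2]]

Y = A⁻¹BQ⁻¹ (apply A⁻¹ on the left and Q⁻¹ on the right).
det A = 1, so A⁻¹ = [[-4, 5, -7], [-6, 7, -10], [-1, 1, -1]].
Q has determinant -8; Q⁻¹ = [[-1/4, 1/8], [0, 1/2]].
A⁻¹B = [[-16, 14], [12, -7], [4, -5]].
Y = (A⁻¹B)Q⁻¹ = [[4, 5], [-3, -2], [-1, -2]].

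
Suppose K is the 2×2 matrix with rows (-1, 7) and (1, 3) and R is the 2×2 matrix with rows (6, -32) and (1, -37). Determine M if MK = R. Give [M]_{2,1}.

-4

Since K sits to the right of M, M = RK⁻¹.
det K = -10, so K⁻¹ = [[-3/10, 7/10], [1/10, 1/10]].
M = RK⁻¹ = [[6, -32], [1, -37]] · [[-3/10, 7/10], [1/10, 1/10]] = [[-5, 1], [-4, -3]].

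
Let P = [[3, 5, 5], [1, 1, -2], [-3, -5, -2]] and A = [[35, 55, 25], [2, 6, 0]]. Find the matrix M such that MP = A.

M = [[5, 5, -5], [-4, -4, -6]]

Since P sits to the right of M, M = AP⁻¹.
det P = -6; the adjugate gives P⁻¹ = [[2, 5/2, 5/2], [-4/3, -3/2, -11/6], [1/3, 0, 1/3]].
M = AP⁻¹ = [[35, 55, 25], [2, 6, 0]] · [[2, 5/2, 5/2], [-4/3, -3/2, -11/6], [1/3, 0, 1/3]] = [[5, 5, -5], [-4, -4, -6]].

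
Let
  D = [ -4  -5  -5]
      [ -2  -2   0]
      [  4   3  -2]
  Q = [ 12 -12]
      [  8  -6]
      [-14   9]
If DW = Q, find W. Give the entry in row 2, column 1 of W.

-6

D is on the left of W, so left-multiply by D⁻¹: W = D⁻¹Q.
D has determinant -6; D⁻¹ = [[-2/3, 25/6, 5/3], [2/3, -14/3, -5/3], [-1/3, 4/3, 1/3]].
W = D⁻¹Q = [[-2/3, 25/6, 5/3], [2/3, -14/3, -5/3], [-1/3, 4/3, 1/3]] · [[12, -12], [8, -6], [-14, 9]] = [[2, -2], [-6, 5], [2, -1]].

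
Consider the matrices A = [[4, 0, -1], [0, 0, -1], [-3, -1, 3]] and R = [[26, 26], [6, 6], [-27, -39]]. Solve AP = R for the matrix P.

A is on the left of P, so left-multiply by A⁻¹: P = A⁻¹R.
det A = -4; the adjugate gives A⁻¹ = [[1/4, -1/4, 0], [-3/4, -9/4, -1], [0, -1, 0]].
P = A⁻¹R = [[1/4, -1/4, 0], [-3/4, -9/4, -1], [0, -1, 0]] · [[26, 26], [6, 6], [-27, -39]] = [[5, 5], [-6, 6], [-6, -6]].

P = [[5, 5], [-6, 6], [-6, -6]]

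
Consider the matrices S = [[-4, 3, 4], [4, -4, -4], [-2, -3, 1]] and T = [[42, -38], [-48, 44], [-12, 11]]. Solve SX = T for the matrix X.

X = [[0, 2], [6, -6], [6, -3]]

S is on the left of X, so left-multiply by S⁻¹: X = S⁻¹T.
S has determinant -4; S⁻¹ = [[4, 15/4, -1], [-1, -1, 0], [5, 9/2, -1]].
X = S⁻¹T = [[4, 15/4, -1], [-1, -1, 0], [5, 9/2, -1]] · [[42, -38], [-48, 44], [-12, 11]] = [[0, 2], [6, -6], [6, -3]].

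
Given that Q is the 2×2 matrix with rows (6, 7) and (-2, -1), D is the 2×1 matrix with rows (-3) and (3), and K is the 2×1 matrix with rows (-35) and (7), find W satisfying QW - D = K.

QW = K + D = [[-38], [10]].
Left-multiplying both sides by Q⁻¹ gives W = Q⁻¹(K + D).
Q has determinant 8; Q⁻¹ = [[-1/8, -7/8], [1/4, 3/4]].
W = Q⁻¹(K + D) = [[-4], [-2]].

W = [[-4], [-2]]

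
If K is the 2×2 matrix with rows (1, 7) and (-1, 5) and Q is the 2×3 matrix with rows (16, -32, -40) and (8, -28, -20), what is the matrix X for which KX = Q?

X = [[2, 3, -5], [2, -5, -5]]

Since K multiplies X on the left, X = K⁻¹Q.
det K = 12, so K⁻¹ = [[5/12, -7/12], [1/12, 1/12]].
X = K⁻¹Q = [[5/12, -7/12], [1/12, 1/12]] · [[16, -32, -40], [8, -28, -20]] = [[2, 3, -5], [2, -5, -5]].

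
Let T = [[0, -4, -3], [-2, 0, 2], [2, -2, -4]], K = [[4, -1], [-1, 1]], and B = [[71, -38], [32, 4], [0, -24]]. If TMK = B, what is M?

M = [[-3, -3], [-5, 3], [3, 5]]

Isolating M: multiply by T⁻¹ from the left and K⁻¹ from the right, so M = T⁻¹BK⁻¹.
det T = 4, so T⁻¹ = [[1, -5/2, -2], [-1, 3/2, 3/2], [1, -2, -2]].
det K = 3, so K⁻¹ = [[1/3, 1/3], [1/3, 4/3]].
T⁻¹B = [[-9, 0], [-23, 8], [7, 2]].
M = (T⁻¹B)K⁻¹ = [[-3, -3], [-5, 3], [3, 5]].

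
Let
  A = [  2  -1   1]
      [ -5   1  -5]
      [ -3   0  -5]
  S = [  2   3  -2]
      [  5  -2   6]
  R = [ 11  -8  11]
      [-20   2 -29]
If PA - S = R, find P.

P = [[4, -1, 0], [2, 2, 3]]

PA = R + S = [[13, -5, 9], [-15, 0, -23]].
A is on the right of P, so right-multiply by A⁻¹: P = (R + S)A⁻¹.
det A = 3, so A⁻¹ = [[-5/3, -5/3, 4/3], [-10/3, -7/3, 5/3], [1, 1, -1]].
P = (R + S)A⁻¹ = [[4, -1, 0], [2, 2, 3]].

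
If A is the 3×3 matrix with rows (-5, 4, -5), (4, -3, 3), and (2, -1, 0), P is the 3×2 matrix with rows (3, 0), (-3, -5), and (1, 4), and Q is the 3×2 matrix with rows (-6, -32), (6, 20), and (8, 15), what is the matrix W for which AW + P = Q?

W = [[3, 4], [-1, -3], [-2, 0]]

AW = Q − P = [[-9, -32], [9, 25], [7, 11]].
Left-multiplying both sides by A⁻¹ gives W = A⁻¹(Q − P).
A has determinant -1; A⁻¹ = [[-3, -5, 3], [-6, -10, 5], [-2, -3, 1]].
W = A⁻¹(Q − P) = [[3, 4], [-1, -3], [-2, 0]].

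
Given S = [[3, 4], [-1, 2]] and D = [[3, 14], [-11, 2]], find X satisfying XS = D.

X = [[2, 3], [-2, 5]]

Since S sits to the right of X, X = DS⁻¹.
det S = 10; the adjugate gives S⁻¹ = [[1/5, -2/5], [1/10, 3/10]].
X = DS⁻¹ = [[3, 14], [-11, 2]] · [[1/5, -2/5], [1/10, 3/10]] = [[2, 3], [-2, 5]].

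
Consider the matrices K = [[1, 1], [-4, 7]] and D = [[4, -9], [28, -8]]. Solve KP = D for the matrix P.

P = [[0, -5], [4, -4]]

Left-multiplying both sides by K⁻¹ gives P = K⁻¹D.
det K = 11; the adjugate gives K⁻¹ = [[7/11, -1/11], [4/11, 1/11]].
P = K⁻¹D = [[7/11, -1/11], [4/11, 1/11]] · [[4, -9], [28, -8]] = [[0, -5], [4, -4]].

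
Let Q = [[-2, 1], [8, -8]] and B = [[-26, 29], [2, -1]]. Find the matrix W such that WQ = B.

Q is on the right of W, so right-multiply by Q⁻¹: W = BQ⁻¹.
Q has determinant 8; Q⁻¹ = [[-1, -1/8], [-1, -1/4]].
W = BQ⁻¹ = [[-26, 29], [2, -1]] · [[-1, -1/8], [-1, -1/4]] = [[-3, -4], [-1, 0]].

W = [[-3, -4], [-1, 0]]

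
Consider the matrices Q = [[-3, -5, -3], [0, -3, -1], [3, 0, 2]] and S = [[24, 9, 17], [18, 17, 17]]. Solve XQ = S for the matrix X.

Right-multiplying both sides by Q⁻¹ gives X = SQ⁻¹.
det Q = 6, so Q⁻¹ = [[-1, 5/3, -2/3], [-1/2, 1/2, -1/2], [3/2, -5/2, 3/2]].
X = SQ⁻¹ = [[24, 9, 17], [18, 17, 17]] · [[-1, 5/3, -2/3], [-1/2, 1/2, -1/2], [3/2, -5/2, 3/2]] = [[-3, 2, 5], [-1, -4, 5]].

X = [[-3, 2, 5], [-1, -4, 5]]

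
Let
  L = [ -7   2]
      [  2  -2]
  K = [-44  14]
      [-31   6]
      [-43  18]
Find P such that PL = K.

Right-multiplying both sides by L⁻¹ gives P = KL⁻¹.
det L = 10, so L⁻¹ = [[-1/5, -1/5], [-1/5, -7/10]].
P = KL⁻¹ = [[-44, 14], [-31, 6], [-43, 18]] · [[-1/5, -1/5], [-1/5, -7/10]] = [[6, -1], [5, 2], [5, -4]].

P = [[6, -1], [5, 2], [5, -4]]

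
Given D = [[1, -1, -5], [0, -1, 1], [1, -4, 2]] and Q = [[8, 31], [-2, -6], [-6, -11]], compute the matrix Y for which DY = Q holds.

D is on the left of Y, so left-multiply by D⁻¹: Y = D⁻¹Q.
det D = -4, so D⁻¹ = [[-1/2, -11/2, 3/2], [-1/4, -7/4, 1/4], [-1/4, -3/4, 1/4]].
Y = D⁻¹Q = [[-1/2, -11/2, 3/2], [-1/4, -7/4, 1/4], [-1/4, -3/4, 1/4]] · [[8, 31], [-2, -6], [-6, -11]] = [[-2, 1], [0, 0], [-2, -6]].

Y = [[-2, 1], [0, 0], [-2, -6]]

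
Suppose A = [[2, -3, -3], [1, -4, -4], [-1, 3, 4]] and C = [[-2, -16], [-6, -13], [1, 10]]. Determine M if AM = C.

Left-multiplying both sides by A⁻¹ gives M = A⁻¹C.
det A = -5; the adjugate gives A⁻¹ = [[4/5, -3/5, 0], [0, -1, -1], [1/5, 3/5, 1]].
M = A⁻¹C = [[4/5, -3/5, 0], [0, -1, -1], [1/5, 3/5, 1]] · [[-2, -16], [-6, -13], [1, 10]] = [[2, -5], [5, 3], [-3, -1]].

M = [[2, -5], [5, 3], [-3, -1]]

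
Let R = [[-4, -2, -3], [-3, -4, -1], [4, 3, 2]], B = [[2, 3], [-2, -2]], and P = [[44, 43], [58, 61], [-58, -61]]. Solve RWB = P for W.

W = [[-4, 3], [1, 4], [5, 1]]

W = R⁻¹PB⁻¹ (apply R⁻¹ on the left and B⁻¹ on the right).
det R = -5, so R⁻¹ = [[1, 1, 2], [-2/5, -4/5, -1], [-7/5, -4/5, -2]].
det B = 2; the adjugate gives B⁻¹ = [[-1, -3/2], [1, 1]].
R⁻¹P = [[-14, -18], [-6, -5], [8, 13]].
W = (R⁻¹P)B⁻¹ = [[-4, 3], [1, 4], [5, 1]].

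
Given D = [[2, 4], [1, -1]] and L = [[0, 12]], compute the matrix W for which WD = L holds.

Right-multiplying both sides by D⁻¹ gives W = LD⁻¹.
det D = -6; the adjugate gives D⁻¹ = [[1/6, 2/3], [1/6, -1/3]].
W = LD⁻¹ = [[0, 12]] · [[1/6, 2/3], [1/6, -1/3]] = [[2, -4]].

W = [[2, -4]]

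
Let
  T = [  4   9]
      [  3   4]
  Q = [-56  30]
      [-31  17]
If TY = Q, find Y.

Since T multiplies Y on the left, Y = T⁻¹Q.
T has determinant -11; T⁻¹ = [[-4/11, 9/11], [3/11, -4/11]].
Y = T⁻¹Q = [[-4/11, 9/11], [3/11, -4/11]] · [[-56, 30], [-31, 17]] = [[-5, 3], [-4, 2]].

Y = [[-5, 3], [-4, 2]]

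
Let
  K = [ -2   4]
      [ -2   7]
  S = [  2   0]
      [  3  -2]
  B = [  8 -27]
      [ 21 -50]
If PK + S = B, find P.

P = [[2, -5], [-5, -4]]

PK = B − S = [[6, -27], [18, -48]].
Right-multiplying both sides by K⁻¹ gives P = (B − S)K⁻¹.
K has determinant -6; K⁻¹ = [[-7/6, 2/3], [-1/3, 1/3]].
P = (B − S)K⁻¹ = [[2, -5], [-5, -4]].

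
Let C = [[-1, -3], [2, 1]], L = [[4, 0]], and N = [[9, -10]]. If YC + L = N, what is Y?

YC = N − L = [[5, -10]].
C is on the right of Y, so right-multiply by C⁻¹: Y = (N − L)C⁻¹.
det C = 5; the adjugate gives C⁻¹ = [[1/5, 3/5], [-2/5, -1/5]].
Y = (N − L)C⁻¹ = [[5, 5]].

Y = [[5, 5]]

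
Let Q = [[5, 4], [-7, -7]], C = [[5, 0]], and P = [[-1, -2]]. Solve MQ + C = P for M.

M = [[-4, -2]]

MQ = P − C = [[-6, -2]].
Since Q sits to the right of M, M = (P − C)Q⁻¹.
Q has determinant -7; Q⁻¹ = [[1, 4/7], [-1, -5/7]].
M = (P − C)Q⁻¹ = [[-4, -2]].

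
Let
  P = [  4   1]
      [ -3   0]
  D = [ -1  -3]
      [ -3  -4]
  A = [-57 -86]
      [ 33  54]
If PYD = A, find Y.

Y = [[2, 3], [-2, 5]]

Y = P⁻¹AD⁻¹ (apply P⁻¹ on the left and D⁻¹ on the right).
det P = 3, so P⁻¹ = [[0, -1/3], [1, 4/3]].
det D = -5; the adjugate gives D⁻¹ = [[4/5, -3/5], [-3/5, 1/5]].
P⁻¹A = [[-11, -18], [-13, -14]].
Y = (P⁻¹A)D⁻¹ = [[2, 3], [-2, 5]].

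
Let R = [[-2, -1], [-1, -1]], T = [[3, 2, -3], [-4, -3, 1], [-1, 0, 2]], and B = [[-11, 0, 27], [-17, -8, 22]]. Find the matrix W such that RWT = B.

W = [[-1, 2, -5], [5, -2, 0]]

W = R⁻¹BT⁻¹ (apply R⁻¹ on the left and T⁻¹ on the right).
det R = 1, so R⁻¹ = [[-1, 1], [1, -2]].
det T = 5; the adjugate gives T⁻¹ = [[-6/5, -4/5, -7/5], [7/5, 3/5, 9/5], [-3/5, -2/5, -1/5]].
R⁻¹B = [[-6, -8, -5], [23, 16, -17]].
W = (R⁻¹B)T⁻¹ = [[-1, 2, -5], [5, -2, 0]].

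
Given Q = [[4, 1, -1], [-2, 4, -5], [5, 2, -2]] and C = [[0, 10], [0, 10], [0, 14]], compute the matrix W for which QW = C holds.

W = [[0, 2], [0, -4], [0, -6]]

Left-multiplying both sides by Q⁻¹ gives W = Q⁻¹C.
det Q = 3, so Q⁻¹ = [[2/3, 0, -1/3], [-29/3, -1, 22/3], [-8, -1, 6]].
W = Q⁻¹C = [[2/3, 0, -1/3], [-29/3, -1, 22/3], [-8, -1, 6]] · [[0, 10], [0, 10], [0, 14]] = [[0, 2], [0, -4], [0, -6]].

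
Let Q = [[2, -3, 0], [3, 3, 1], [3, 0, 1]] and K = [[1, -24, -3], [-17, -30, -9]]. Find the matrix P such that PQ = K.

P = [[5, -3, 0], [5, -5, -4]]

Q is on the right of P, so right-multiply by Q⁻¹: P = KQ⁻¹.
det Q = 6; the adjugate gives Q⁻¹ = [[1/2, 1/2, -1/2], [0, 1/3, -1/3], [-3/2, -3/2, 5/2]].
P = KQ⁻¹ = [[1, -24, -3], [-17, -30, -9]] · [[1/2, 1/2, -1/2], [0, 1/3, -1/3], [-3/2, -3/2, 5/2]] = [[5, -3, 0], [5, -5, -4]].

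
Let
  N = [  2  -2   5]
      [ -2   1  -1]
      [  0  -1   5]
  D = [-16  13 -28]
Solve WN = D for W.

W = [[-5, 3, 0]]

N is on the right of W, so right-multiply by N⁻¹: W = DN⁻¹.
det N = -2; the adjugate gives N⁻¹ = [[-2, -5/2, 3/2], [-5, -5, 4], [-1, -1, 1]].
W = DN⁻¹ = [[-16, 13, -28]] · [[-2, -5/2, 3/2], [-5, -5, 4], [-1, -1, 1]] = [[-5, 3, 0]].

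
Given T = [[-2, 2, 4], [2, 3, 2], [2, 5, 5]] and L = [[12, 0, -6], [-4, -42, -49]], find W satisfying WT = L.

W = [[-6, -6, 6], [-6, -5, -3]]

Since T sits to the right of W, W = LT⁻¹.
T has determinant -6; T⁻¹ = [[-5/6, -5/3, 4/3], [1, 3, -2], [-2/3, -7/3, 5/3]].
W = LT⁻¹ = [[12, 0, -6], [-4, -42, -49]] · [[-5/6, -5/3, 4/3], [1, 3, -2], [-2/3, -7/3, 5/3]] = [[-6, -6, 6], [-6, -5, -3]].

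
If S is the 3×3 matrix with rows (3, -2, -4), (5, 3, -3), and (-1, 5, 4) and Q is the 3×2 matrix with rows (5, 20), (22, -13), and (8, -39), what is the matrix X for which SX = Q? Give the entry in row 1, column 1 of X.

S is on the left of X, so left-multiply by S⁻¹: X = S⁻¹Q.
S has determinant 3; S⁻¹ = [[9, -4, 6], [-17/3, 8/3, -11/3], [28/3, -13/3, 19/3]].
X = S⁻¹Q = [[9, -4, 6], [-17/3, 8/3, -11/3], [28/3, -13/3, 19/3]] · [[5, 20], [22, -13], [8, -39]] = [[5, -2], [1, -5], [2, -4]].

5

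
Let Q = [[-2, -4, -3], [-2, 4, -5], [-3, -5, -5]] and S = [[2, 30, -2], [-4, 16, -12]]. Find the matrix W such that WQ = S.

Q is on the right of W, so right-multiply by Q⁻¹: W = SQ⁻¹.
det Q = 4; the adjugate gives Q⁻¹ = [[-45/4, -5/4, 8], [5/4, 1/4, -1], [11/2, 1/2, -4]].
W = SQ⁻¹ = [[2, 30, -2], [-4, 16, -12]] · [[-45/4, -5/4, 8], [5/4, 1/4, -1], [11/2, 1/2, -4]] = [[4, 4, -6], [-1, 3, 0]].

W = [[4, 4, -6], [-1, 3, 0]]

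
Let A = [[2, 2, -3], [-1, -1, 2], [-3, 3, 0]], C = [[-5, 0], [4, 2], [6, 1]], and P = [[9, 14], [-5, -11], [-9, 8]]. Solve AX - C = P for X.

AX = P + C = [[4, 14], [-1, -9], [-3, 9]].
Left-multiplying both sides by A⁻¹ gives X = A⁻¹(P + C).
A has determinant -6; A⁻¹ = [[1, 3/2, -1/6], [1, 3/2, 1/6], [1, 2, 0]].
X = A⁻¹(P + C) = [[3, -1], [2, 2], [2, -4]].

X = [[3, -1], [2, 2], [2, -4]]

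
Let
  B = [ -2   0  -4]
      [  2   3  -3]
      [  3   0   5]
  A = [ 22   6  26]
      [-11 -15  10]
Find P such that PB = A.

P = [[-3, 2, 4], [5, -5, 3]]

B is on the right of P, so right-multiply by B⁻¹: P = AB⁻¹.
B has determinant 6; B⁻¹ = [[5/2, 0, 2], [-19/6, 1/3, -7/3], [-3/2, 0, -1]].
P = AB⁻¹ = [[22, 6, 26], [-11, -15, 10]] · [[5/2, 0, 2], [-19/6, 1/3, -7/3], [-3/2, 0, -1]] = [[-3, 2, 4], [5, -5, 3]].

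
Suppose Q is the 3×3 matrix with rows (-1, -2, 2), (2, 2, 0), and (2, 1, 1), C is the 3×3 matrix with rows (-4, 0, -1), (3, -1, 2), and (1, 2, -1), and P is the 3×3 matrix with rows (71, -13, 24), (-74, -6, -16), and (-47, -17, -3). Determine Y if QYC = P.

Y = Q⁻¹PC⁻¹ (apply Q⁻¹ on the left and C⁻¹ on the right).
det Q = -2; the adjugate gives Q⁻¹ = [[-1, -2, 2], [1, 5/2, -2], [1, 3/2, -1]].
det C = 5, so C⁻¹ = [[-3/5, -2/5, -1/5], [1, 1, 1], [7/5, 8/5, 4/5]].
Q⁻¹P = [[-17, -9, 2], [-20, 6, -10], [7, -5, 3]].
Y = (Q⁻¹P)C⁻¹ = [[4, 1, -4], [4, -2, 2], [-5, -3, -4]].

Y = [[4, 1, -4], [4, -2, 2], [-5, -3, -4]]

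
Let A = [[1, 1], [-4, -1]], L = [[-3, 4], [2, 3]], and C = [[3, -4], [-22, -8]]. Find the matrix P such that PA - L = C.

P = [[0, 0], [0, 5]]

PA = C + L = [[0, 0], [-20, -5]].
A is on the right of P, so right-multiply by A⁻¹: P = (C + L)A⁻¹.
det A = 3, so A⁻¹ = [[-1/3, -1/3], [4/3, 1/3]].
P = (C + L)A⁻¹ = [[0, 0], [0, 5]].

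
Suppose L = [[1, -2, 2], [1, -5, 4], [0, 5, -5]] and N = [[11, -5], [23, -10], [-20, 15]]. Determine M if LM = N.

M = [[3, 1], [-4, -1], [0, -4]]

Since L multiplies M on the left, M = L⁻¹N.
det L = 5; the adjugate gives L⁻¹ = [[1, 0, 2/5], [1, -1, -2/5], [1, -1, -3/5]].
M = L⁻¹N = [[1, 0, 2/5], [1, -1, -2/5], [1, -1, -3/5]] · [[11, -5], [23, -10], [-20, 15]] = [[3, 1], [-4, -1], [0, -4]].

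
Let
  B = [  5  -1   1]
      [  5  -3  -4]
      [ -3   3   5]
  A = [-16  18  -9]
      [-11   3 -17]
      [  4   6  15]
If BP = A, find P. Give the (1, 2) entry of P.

3

Left-multiplying both sides by B⁻¹ gives P = B⁻¹A.
det B = 4; the adjugate gives B⁻¹ = [[-3/4, 2, 7/4], [-13/4, 7, 25/4], [3/2, -3, -5/2]].
P = B⁻¹A = [[-3/4, 2, 7/4], [-13/4, 7, 25/4], [3/2, -3, -5/2]] · [[-16, 18, -9], [-11, 3, -17], [4, 6, 15]] = [[-3, 3, -1], [0, 0, 4], [-1, 3, 0]].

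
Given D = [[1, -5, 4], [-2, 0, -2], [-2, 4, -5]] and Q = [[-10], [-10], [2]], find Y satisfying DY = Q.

Y = [[5], [3], [0]]

D is on the left of Y, so left-multiply by D⁻¹: Y = D⁻¹Q.
det D = 6, so D⁻¹ = [[4/3, -3/2, 5/3], [-1, 1/2, -1], [-4/3, 1, -5/3]].
Y = D⁻¹Q = [[4/3, -3/2, 5/3], [-1, 1/2, -1], [-4/3, 1, -5/3]] · [[-10], [-10], [2]] = [[5], [3], [0]].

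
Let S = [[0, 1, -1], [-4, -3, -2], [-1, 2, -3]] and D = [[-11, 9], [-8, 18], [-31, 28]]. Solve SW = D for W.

W = [[4, -5], [-6, 4], [5, -5]]

Left-multiplying both sides by S⁻¹ gives W = S⁻¹D.
det S = 1; the adjugate gives S⁻¹ = [[13, 1, -5], [-10, -1, 4], [-11, -1, 4]].
W = S⁻¹D = [[13, 1, -5], [-10, -1, 4], [-11, -1, 4]] · [[-11, 9], [-8, 18], [-31, 28]] = [[4, -5], [-6, 4], [5, -5]].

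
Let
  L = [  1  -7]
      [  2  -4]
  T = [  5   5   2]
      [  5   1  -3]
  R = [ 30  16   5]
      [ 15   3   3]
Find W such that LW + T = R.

W = [[-3, -3, 3], [-4, -2, 0]]

LW = R − T = [[25, 11, 3], [10, 2, 6]].
Left-multiplying both sides by L⁻¹ gives W = L⁻¹(R − T).
L has determinant 10; L⁻¹ = [[-2/5, 7/10], [-1/5, 1/10]].
W = L⁻¹(R − T) = [[-3, -3, 3], [-4, -2, 0]].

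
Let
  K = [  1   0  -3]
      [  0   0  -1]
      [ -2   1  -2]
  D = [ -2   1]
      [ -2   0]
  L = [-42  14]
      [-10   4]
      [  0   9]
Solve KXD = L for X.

X = [[2, 4], [5, -3], [-4, -1]]

Left-multiply by K⁻¹ and right-multiply by D⁻¹: X = K⁻¹LD⁻¹.
det K = 1, so K⁻¹ = [[1, -3, 0], [2, -8, 1], [0, -1, 0]].
D has determinant 2; D⁻¹ = [[0, -1/2], [1, -1]].
K⁻¹L = [[-12, 2], [-4, 5], [10, -4]].
X = (K⁻¹L)D⁻¹ = [[2, 4], [5, -3], [-4, -1]].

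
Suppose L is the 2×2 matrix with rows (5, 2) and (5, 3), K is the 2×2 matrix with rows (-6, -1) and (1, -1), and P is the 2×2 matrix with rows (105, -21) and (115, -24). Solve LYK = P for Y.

Y = [[-2, 5], [-1, 4]]

Y = L⁻¹PK⁻¹ (apply L⁻¹ on the left and K⁻¹ on the right).
L has determinant 5; L⁻¹ = [[3/5, -2/5], [-1, 1]].
det K = 7; the adjugate gives K⁻¹ = [[-1/7, 1/7], [-1/7, -6/7]].
L⁻¹P = [[17, -3], [10, -3]].
Y = (L⁻¹P)K⁻¹ = [[-2, 5], [-1, 4]].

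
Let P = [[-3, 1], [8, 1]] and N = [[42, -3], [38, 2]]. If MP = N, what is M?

M = [[-6, 3], [-2, 4]]

Since P sits to the right of M, M = NP⁻¹.
P has determinant -11; P⁻¹ = [[-1/11, 1/11], [8/11, 3/11]].
M = NP⁻¹ = [[42, -3], [38, 2]] · [[-1/11, 1/11], [8/11, 3/11]] = [[-6, 3], [-2, 4]].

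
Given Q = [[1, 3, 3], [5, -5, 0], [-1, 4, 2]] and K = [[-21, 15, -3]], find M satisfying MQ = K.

Q is on the right of M, so right-multiply by Q⁻¹: M = KQ⁻¹.
det Q = 5, so Q⁻¹ = [[-2, 6/5, 3], [-2, 1, 3], [3, -7/5, -4]].
M = KQ⁻¹ = [[-21, 15, -3]] · [[-2, 6/5, 3], [-2, 1, 3], [3, -7/5, -4]] = [[3, -6, -6]].

M = [[3, -6, -6]]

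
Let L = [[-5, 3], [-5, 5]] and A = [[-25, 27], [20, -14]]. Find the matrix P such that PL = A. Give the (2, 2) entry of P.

-1

Since L sits to the right of P, P = AL⁻¹.
det L = -10, so L⁻¹ = [[-1/2, 3/10], [-1/2, 1/2]].
P = AL⁻¹ = [[-25, 27], [20, -14]] · [[-1/2, 3/10], [-1/2, 1/2]] = [[-1, 6], [-3, -1]].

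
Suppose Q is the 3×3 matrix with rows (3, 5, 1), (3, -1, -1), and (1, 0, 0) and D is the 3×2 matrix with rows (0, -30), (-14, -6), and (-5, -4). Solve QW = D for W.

W = [[-5, -4], [4, -3], [-5, -3]]

Q is on the left of W, so left-multiply by Q⁻¹: W = Q⁻¹D.
Q has determinant -4; Q⁻¹ = [[0, 0, 1], [1/4, 1/4, -3/2], [-1/4, -5/4, 9/2]].
W = Q⁻¹D = [[0, 0, 1], [1/4, 1/4, -3/2], [-1/4, -5/4, 9/2]] · [[0, -30], [-14, -6], [-5, -4]] = [[-5, -4], [4, -3], [-5, -3]].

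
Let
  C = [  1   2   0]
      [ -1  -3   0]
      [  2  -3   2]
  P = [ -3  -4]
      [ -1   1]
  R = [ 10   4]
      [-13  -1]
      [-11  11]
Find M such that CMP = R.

M = [[-2, 2], [0, -3], [2, -1]]

M = C⁻¹RP⁻¹ (apply C⁻¹ on the left and P⁻¹ on the right).
C has determinant -2; C⁻¹ = [[3, 2, 0], [-1, -1, 0], [-9/2, -7/2, 1/2]].
P has determinant -7; P⁻¹ = [[-1/7, -4/7], [-1/7, 3/7]].
C⁻¹R = [[4, 10], [3, -3], [-5, -9]].
M = (C⁻¹R)P⁻¹ = [[-2, 2], [0, -3], [2, -1]].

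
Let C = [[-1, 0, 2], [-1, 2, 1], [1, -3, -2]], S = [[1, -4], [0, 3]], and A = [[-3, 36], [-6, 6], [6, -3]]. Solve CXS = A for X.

X = [[5, 0], [-1, -5], [1, 4]]

Isolating X: multiply by C⁻¹ from the left and S⁻¹ from the right, so X = C⁻¹AS⁻¹.
det C = 3; the adjugate gives C⁻¹ = [[-1/3, -2, -4/3], [-1/3, 0, -1/3], [1/3, -1, -2/3]].
det S = 3, so S⁻¹ = [[1, 4/3], [0, 1/3]].
C⁻¹A = [[5, -20], [-1, -11], [1, 8]].
X = (C⁻¹A)S⁻¹ = [[5, 0], [-1, -5], [1, 4]].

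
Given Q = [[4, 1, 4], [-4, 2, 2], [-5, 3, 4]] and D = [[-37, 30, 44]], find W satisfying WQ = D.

Right-multiplying both sides by Q⁻¹ gives W = DQ⁻¹.
Q has determinant 6; Q⁻¹ = [[1/3, 4/3, -1], [1, 6, -4], [-1/3, -17/6, 2]].
W = DQ⁻¹ = [[-37, 30, 44]] · [[1/3, 4/3, -1], [1, 6, -4], [-1/3, -17/6, 2]] = [[3, 6, 5]].

W = [[3, 6, 5]]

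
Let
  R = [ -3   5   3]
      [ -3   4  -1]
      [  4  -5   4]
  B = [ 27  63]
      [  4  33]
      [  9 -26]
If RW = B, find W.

Left-multiplying both sides by R⁻¹ gives W = R⁻¹B.
det R = 4; the adjugate gives R⁻¹ = [[11/4, -35/4, -17/4], [2, -6, -3], [-1/4, 5/4, 3/4]].
W = R⁻¹B = [[11/4, -35/4, -17/4], [2, -6, -3], [-1/4, 5/4, 3/4]] · [[27, 63], [4, 33], [9, -26]] = [[1, -5], [3, 6], [5, 6]].

W = [[1, -5], [3, 6], [5, 6]]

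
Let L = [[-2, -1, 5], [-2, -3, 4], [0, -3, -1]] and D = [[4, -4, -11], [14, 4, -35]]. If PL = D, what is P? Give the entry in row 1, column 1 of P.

1

Right-multiplying both sides by L⁻¹ gives P = DL⁻¹.
det L = 2, so L⁻¹ = [[15/2, -8, 11/2], [-1, 1, -1], [3, -3, 2]].
P = DL⁻¹ = [[4, -4, -11], [14, 4, -35]] · [[15/2, -8, 11/2], [-1, 1, -1], [3, -3, 2]] = [[1, -3, 4], [-4, -3, 3]].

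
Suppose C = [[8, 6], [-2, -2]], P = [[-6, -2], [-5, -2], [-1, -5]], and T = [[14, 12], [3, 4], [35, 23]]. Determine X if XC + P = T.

X = [[3, 2], [1, 0], [4, -2]]

XC = T − P = [[20, 14], [8, 6], [36, 28]].
Since C sits to the right of X, X = (T − P)C⁻¹.
C has determinant -4; C⁻¹ = [[1/2, 3/2], [-1/2, -2]].
X = (T − P)C⁻¹ = [[3, 2], [1, 0], [4, -2]].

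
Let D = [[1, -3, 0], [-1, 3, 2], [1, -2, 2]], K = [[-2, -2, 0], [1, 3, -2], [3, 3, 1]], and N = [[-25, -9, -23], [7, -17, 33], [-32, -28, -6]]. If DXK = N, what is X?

X = [[0, 2, 2], [-2, -2, 3], [5, -2, 1]]

X = D⁻¹NK⁻¹ (apply D⁻¹ on the left and K⁻¹ on the right).
det D = -2, so D⁻¹ = [[-5, -3, 3], [-2, -1, 1], [1/2, 1/2, 0]].
K has determinant -4; K⁻¹ = [[-9/4, -1/2, -1], [7/4, 1/2, 1], [3/2, 0, 1]].
D⁻¹N = [[8, 12, -2], [11, 7, 7], [-9, -13, 5]].
X = (D⁻¹N)K⁻¹ = [[0, 2, 2], [-2, -2, 3], [5, -2, 1]].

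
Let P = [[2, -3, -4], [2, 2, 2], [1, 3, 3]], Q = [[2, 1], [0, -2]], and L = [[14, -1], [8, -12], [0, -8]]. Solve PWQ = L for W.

W = [[3, 4], [-3, -4], [2, 4]]

Isolating W: multiply by P⁻¹ from the left and Q⁻¹ from the right, so W = P⁻¹LQ⁻¹.
det P = -4; the adjugate gives P⁻¹ = [[0, 3/4, -1/2], [1, -5/2, 3], [-1, 9/4, -5/2]].
Q has determinant -4; Q⁻¹ = [[1/2, 1/4], [0, -1/2]].
P⁻¹L = [[6, -5], [-6, 5], [4, -6]].
W = (P⁻¹L)Q⁻¹ = [[3, 4], [-3, -4], [2, 4]].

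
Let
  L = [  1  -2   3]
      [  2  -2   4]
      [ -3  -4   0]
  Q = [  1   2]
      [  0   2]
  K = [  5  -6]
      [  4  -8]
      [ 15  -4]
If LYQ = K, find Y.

Y = [[-1, -1], [-3, 5], [0, 1]]

Y = L⁻¹KQ⁻¹ (apply L⁻¹ on the left and Q⁻¹ on the right).
L has determinant -2; L⁻¹ = [[-8, 6, 1], [6, -9/2, -1], [7, -5, -1]].
det Q = 2; the adjugate gives Q⁻¹ = [[1, -1], [0, 1/2]].
L⁻¹K = [[-1, -4], [-3, 4], [0, 2]].
Y = (L⁻¹K)Q⁻¹ = [[-1, -1], [-3, 5], [0, 1]].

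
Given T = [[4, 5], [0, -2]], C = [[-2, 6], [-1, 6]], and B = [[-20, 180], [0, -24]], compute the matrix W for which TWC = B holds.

W = [[0, 5], [-2, 4]]

Left-multiply by T⁻¹ and right-multiply by C⁻¹: W = T⁻¹BC⁻¹.
T has determinant -8; T⁻¹ = [[1/4, 5/8], [0, -1/2]].
det C = -6; the adjugate gives C⁻¹ = [[-1, 1], [-1/6, 1/3]].
T⁻¹B = [[-5, 30], [0, 12]].
W = (T⁻¹B)C⁻¹ = [[0, 5], [-2, 4]].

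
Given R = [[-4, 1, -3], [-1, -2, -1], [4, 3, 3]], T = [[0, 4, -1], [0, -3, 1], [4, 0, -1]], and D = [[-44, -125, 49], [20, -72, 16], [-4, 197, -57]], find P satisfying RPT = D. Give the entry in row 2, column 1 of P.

Left-multiply by R⁻¹ and right-multiply by T⁻¹: P = R⁻¹DT⁻¹.
det R = -4, so R⁻¹ = [[3/4, 3, 7/4], [1/4, 0, 1/4], [-5/4, -4, -9/4]].
T has determinant 4; T⁻¹ = [[3/4, 1, 1/4], [1, 1, 0], [3, 4, 0]].
R⁻¹D = [[20, 35, -15], [-12, 18, -2], [-16, 1, 3]].
P = (R⁻¹D)T⁻¹ = [[5, -5, 5], [3, -2, -3], [-2, -3, -4]].

3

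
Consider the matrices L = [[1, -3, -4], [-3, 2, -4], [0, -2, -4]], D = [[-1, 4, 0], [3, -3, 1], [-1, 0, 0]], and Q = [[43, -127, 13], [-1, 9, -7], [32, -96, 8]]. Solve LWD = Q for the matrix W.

Isolating W: multiply by L⁻¹ from the left and D⁻¹ from the right, so W = L⁻¹QD⁻¹.
L has determinant -4; L⁻¹ = [[4, 1, -5], [3, 1, -4], [-3/2, -1/2, 7/4]].
det D = -4, so D⁻¹ = [[0, 0, -1], [1/4, 0, -1/4], [3/4, 1, 9/4]].
L⁻¹Q = [[11, -19, 5], [0, 12, 0], [-8, 18, -2]].
W = (L⁻¹Q)D⁻¹ = [[-1, 5, 5], [3, 0, -3], [3, -2, -1]].

W = [[-1, 5, 5], [3, 0, -3], [3, -2, -1]]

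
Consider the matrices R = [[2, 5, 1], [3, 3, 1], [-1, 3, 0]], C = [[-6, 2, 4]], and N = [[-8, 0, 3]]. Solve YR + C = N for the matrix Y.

Y = [[-4, 3, 3]]

YR = N − C = [[-2, -2, -1]].
Since R sits to the right of Y, Y = (N − C)R⁻¹.
R has determinant 1; R⁻¹ = [[-3, 3, 2], [-1, 1, 1], [12, -11, -9]].
Y = (N − C)R⁻¹ = [[-4, 3, 3]].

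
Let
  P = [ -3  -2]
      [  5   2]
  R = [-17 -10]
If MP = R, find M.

M = [[4, -1]]

P is on the right of M, so right-multiply by P⁻¹: M = RP⁻¹.
P has determinant 4; P⁻¹ = [[1/2, 1/2], [-5/4, -3/4]].
M = RP⁻¹ = [[-17, -10]] · [[1/2, 1/2], [-5/4, -3/4]] = [[4, -1]].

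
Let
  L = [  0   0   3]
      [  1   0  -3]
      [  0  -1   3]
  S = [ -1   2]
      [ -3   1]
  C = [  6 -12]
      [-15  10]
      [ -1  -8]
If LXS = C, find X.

X = [[-3, 4], [-1, -2], [-2, 0]]

Isolating X: multiply by L⁻¹ from the left and S⁻¹ from the right, so X = L⁻¹CS⁻¹.
det L = -3; the adjugate gives L⁻¹ = [[1, 1, 0], [1, 0, -1], [1/3, 0, 0]].
det S = 5, so S⁻¹ = [[1/5, -2/5], [3/5, -1/5]].
L⁻¹C = [[-9, -2], [7, -4], [2, -4]].
X = (L⁻¹C)S⁻¹ = [[-3, 4], [-1, -2], [-2, 0]].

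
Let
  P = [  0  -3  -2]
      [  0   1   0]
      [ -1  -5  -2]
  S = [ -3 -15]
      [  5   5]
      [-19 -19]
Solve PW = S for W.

Left-multiplying both sides by P⁻¹ gives W = P⁻¹S.
det P = -2; the adjugate gives P⁻¹ = [[1, -2, -1], [0, 1, 0], [-1/2, -3/2, 0]].
W = P⁻¹S = [[1, -2, -1], [0, 1, 0], [-1/2, -3/2, 0]] · [[-3, -15], [5, 5], [-19, -19]] = [[6, -6], [5, 5], [-6, 0]].

W = [[6, -6], [5, 5], [-6, 0]]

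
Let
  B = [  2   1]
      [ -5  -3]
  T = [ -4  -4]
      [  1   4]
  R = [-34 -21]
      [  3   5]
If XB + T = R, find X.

XB = R − T = [[-30, -17], [2, 1]].
Right-multiplying both sides by B⁻¹ gives X = (R − T)B⁻¹.
det B = -1, so B⁻¹ = [[3, 1], [-5, -2]].
X = (R − T)B⁻¹ = [[-5, 4], [1, 0]].

X = [[-5, 4], [1, 0]]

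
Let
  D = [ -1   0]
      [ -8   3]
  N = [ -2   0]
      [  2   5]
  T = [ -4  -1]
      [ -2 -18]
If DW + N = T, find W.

W = [[2, 1], [4, -5]]

DW = T − N = [[-2, -1], [-4, -23]].
Left-multiplying both sides by D⁻¹ gives W = D⁻¹(T − N).
det D = -3; the adjugate gives D⁻¹ = [[-1, 0], [-8/3, 1/3]].
W = D⁻¹(T − N) = [[2, 1], [4, -5]].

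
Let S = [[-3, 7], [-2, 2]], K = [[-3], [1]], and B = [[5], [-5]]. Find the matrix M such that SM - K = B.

SM = B + K = [[2], [-4]].
Since S multiplies M on the left, M = S⁻¹(B + K).
det S = 8, so S⁻¹ = [[1/4, -7/8], [1/4, -3/8]].
M = S⁻¹(B + K) = [[4], [2]].

M = [[4], [2]]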